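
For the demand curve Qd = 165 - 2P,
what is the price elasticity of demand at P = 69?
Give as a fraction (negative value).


dQ/dP = -2
At P = 69: Q = 165 - 2*69 = 27
E = (dQ/dP)(P/Q) = (-2)(69/27) = -46/9

-46/9


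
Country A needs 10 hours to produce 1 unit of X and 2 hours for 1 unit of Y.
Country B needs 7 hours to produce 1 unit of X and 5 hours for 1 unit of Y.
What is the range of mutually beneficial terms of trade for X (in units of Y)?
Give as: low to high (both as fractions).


Opportunity cost of X for Country A = hours_X / hours_Y = 10/2 = 5 units of Y
Opportunity cost of X for Country B = hours_X / hours_Y = 7/5 = 7/5 units of Y
Terms of trade must be between the two opportunity costs.
Range: 7/5 to 5

7/5 to 5


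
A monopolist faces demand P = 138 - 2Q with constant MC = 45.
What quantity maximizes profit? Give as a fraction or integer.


TR = P*Q = (138 - 2Q)Q = 138Q - 2Q^2
MR = dTR/dQ = 138 - 4Q
Set MR = MC:
138 - 4Q = 45
93 = 4Q
Q* = 93/4 = 93/4

93/4


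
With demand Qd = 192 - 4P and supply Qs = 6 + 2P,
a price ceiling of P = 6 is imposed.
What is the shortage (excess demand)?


At P = 6:
Qd = 192 - 4*6 = 168
Qs = 6 + 2*6 = 18
Shortage = Qd - Qs = 168 - 18 = 150

150


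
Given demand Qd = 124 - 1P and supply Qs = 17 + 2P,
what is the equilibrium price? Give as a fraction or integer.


At equilibrium, Qd = Qs.
124 - 1P = 17 + 2P
124 - 17 = 1P + 2P
107 = 3P
P* = 107/3 = 107/3

107/3


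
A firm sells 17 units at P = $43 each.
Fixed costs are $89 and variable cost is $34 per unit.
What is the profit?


Total Revenue = P * Q = 43 * 17 = $731
Total Cost = FC + VC*Q = 89 + 34*17 = $667
Profit = TR - TC = 731 - 667 = $64

$64


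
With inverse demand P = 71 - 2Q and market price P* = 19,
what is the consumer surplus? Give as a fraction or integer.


Maximum willingness to pay (at Q=0): P_max = 71
Quantity demanded at P* = 19:
Q* = (71 - 19)/2 = 26
CS = (1/2) * Q* * (P_max - P*)
CS = (1/2) * 26 * (71 - 19)
CS = (1/2) * 26 * 52 = 676

676


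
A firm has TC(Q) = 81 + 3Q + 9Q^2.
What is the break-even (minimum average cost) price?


AC(Q) = 81/Q + 3 + 9Q
To minimize: dAC/dQ = -81/Q^2 + 9 = 0
Q^2 = 81/9 = 9
Q* = 3
Min AC = 81/3 + 3 + 9*3
Min AC = 27 + 3 + 27 = 57

57


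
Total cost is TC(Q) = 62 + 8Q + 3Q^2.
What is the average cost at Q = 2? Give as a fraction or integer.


TC(2) = 62 + 8*2 + 3*2^2
TC(2) = 62 + 16 + 12 = 90
AC = TC/Q = 90/2 = 45

45


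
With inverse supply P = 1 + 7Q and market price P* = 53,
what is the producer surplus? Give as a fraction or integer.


Minimum supply price (at Q=0): P_min = 1
Quantity supplied at P* = 53:
Q* = (53 - 1)/7 = 52/7
PS = (1/2) * Q* * (P* - P_min)
PS = (1/2) * 52/7 * (53 - 1)
PS = (1/2) * 52/7 * 52 = 1352/7

1352/7


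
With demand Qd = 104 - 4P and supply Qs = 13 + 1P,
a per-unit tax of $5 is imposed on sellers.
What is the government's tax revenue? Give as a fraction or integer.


With tax on sellers, new supply: Qs' = 13 + 1(P - 5)
= 8 + 1P
New equilibrium quantity:
Q_new = 136/5
Tax revenue = tax * Q_new = 5 * 136/5 = 136

136


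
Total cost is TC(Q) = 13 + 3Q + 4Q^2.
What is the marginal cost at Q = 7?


MC = dTC/dQ = 3 + 2*4*Q
At Q = 7:
MC = 3 + 8*7
MC = 3 + 56 = 59

59


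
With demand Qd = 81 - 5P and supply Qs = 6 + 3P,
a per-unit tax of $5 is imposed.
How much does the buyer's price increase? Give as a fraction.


With a per-unit tax, the buyer's price increase depends on relative slopes.
Supply slope: d = 3, Demand slope: b = 5
Buyer's price increase = d * tax / (b + d)
= 3 * 5 / (5 + 3)
= 15 / 8 = 15/8

15/8


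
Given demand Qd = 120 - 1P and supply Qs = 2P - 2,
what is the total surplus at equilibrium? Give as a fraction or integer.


Find equilibrium: 120 - 1P = 2P - 2
120 + 2 = 3P
P* = 122/3 = 122/3
Q* = 2*122/3 - 2 = 238/3
Inverse demand: P = 120 - Q/1, so P_max = 120
Inverse supply: P = 1 + Q/2, so P_min = 1
CS = (1/2) * 238/3 * (120 - 122/3) = 28322/9
PS = (1/2) * 238/3 * (122/3 - 1) = 14161/9
TS = CS + PS = 28322/9 + 14161/9 = 14161/3

14161/3


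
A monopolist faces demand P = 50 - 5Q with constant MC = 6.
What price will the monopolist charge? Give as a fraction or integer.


MR = 50 - 10Q
Set MR = MC: 50 - 10Q = 6
Q* = 22/5
Substitute into demand:
P* = 50 - 5*22/5 = 28

28


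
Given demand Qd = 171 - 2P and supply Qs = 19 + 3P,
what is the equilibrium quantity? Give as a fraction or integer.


First find equilibrium price:
171 - 2P = 19 + 3P
P* = 152/5 = 152/5
Then substitute into demand:
Q* = 171 - 2 * 152/5 = 551/5

551/5


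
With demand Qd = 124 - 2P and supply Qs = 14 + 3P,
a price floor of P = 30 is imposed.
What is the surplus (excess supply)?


At P = 30:
Qd = 124 - 2*30 = 64
Qs = 14 + 3*30 = 104
Surplus = Qs - Qd = 104 - 64 = 40

40


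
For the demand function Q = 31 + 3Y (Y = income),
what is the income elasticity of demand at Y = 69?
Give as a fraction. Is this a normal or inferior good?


dQ/dY = 3
At Y = 69: Q = 31 + 3*69 = 238
Ey = (dQ/dY)(Y/Q) = 3 * 69 / 238 = 207/238
Since Ey > 0, this is a normal good.

207/238 (normal good)


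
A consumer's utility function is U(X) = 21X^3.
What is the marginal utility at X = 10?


MU = dU/dX = 21*3*X^(3-1)
MU = 63*X^2
At X = 10:
MU = 63 * 10^2
MU = 63 * 100 = 6300

6300


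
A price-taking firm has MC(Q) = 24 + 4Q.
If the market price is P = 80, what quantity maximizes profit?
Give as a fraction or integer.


In perfect competition, profit is maximized where P = MC.
80 = 24 + 4Q
56 = 4Q
Q* = 56/4 = 14

14


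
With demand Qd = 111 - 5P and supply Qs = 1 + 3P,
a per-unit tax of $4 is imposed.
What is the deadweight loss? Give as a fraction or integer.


Pre-tax equilibrium quantity: Q* = 169/4
Post-tax equilibrium quantity: Q_tax = 139/4
Reduction in quantity: Q* - Q_tax = 15/2
DWL = (1/2) * tax * (Q* - Q_tax)
DWL = (1/2) * 4 * 15/2 = 15

15


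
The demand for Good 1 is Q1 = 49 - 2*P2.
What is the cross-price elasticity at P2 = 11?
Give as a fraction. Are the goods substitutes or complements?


dQ1/dP2 = -2
At P2 = 11: Q1 = 49 - 2*11 = 27
Exy = (dQ1/dP2)(P2/Q1) = -2 * 11 / 27 = -22/27
Since Exy < 0, the goods are complements.

-22/27 (complements)


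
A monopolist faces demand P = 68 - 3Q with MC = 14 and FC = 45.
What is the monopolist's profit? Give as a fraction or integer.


MR = MC: 68 - 6Q = 14
Q* = 9
P* = 68 - 3*9 = 41
Profit = (P* - MC)*Q* - FC
= (41 - 14)*9 - 45
= 27*9 - 45
= 243 - 45 = 198

198


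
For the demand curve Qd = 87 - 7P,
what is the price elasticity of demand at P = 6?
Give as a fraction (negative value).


dQ/dP = -7
At P = 6: Q = 87 - 7*6 = 45
E = (dQ/dP)(P/Q) = (-7)(6/45) = -14/15

-14/15


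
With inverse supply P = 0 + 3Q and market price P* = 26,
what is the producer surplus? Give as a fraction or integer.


Minimum supply price (at Q=0): P_min = 0
Quantity supplied at P* = 26:
Q* = (26 - 0)/3 = 26/3
PS = (1/2) * Q* * (P* - P_min)
PS = (1/2) * 26/3 * (26 - 0)
PS = (1/2) * 26/3 * 26 = 338/3

338/3


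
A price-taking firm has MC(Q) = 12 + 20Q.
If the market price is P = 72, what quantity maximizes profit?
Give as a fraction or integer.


In perfect competition, profit is maximized where P = MC.
72 = 12 + 20Q
60 = 20Q
Q* = 60/20 = 3

3


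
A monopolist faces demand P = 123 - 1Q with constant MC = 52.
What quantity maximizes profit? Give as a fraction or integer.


TR = P*Q = (123 - 1Q)Q = 123Q - 1Q^2
MR = dTR/dQ = 123 - 2Q
Set MR = MC:
123 - 2Q = 52
71 = 2Q
Q* = 71/2 = 71/2

71/2


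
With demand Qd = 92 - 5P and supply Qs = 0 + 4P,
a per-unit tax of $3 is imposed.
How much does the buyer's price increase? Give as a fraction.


With a per-unit tax, the buyer's price increase depends on relative slopes.
Supply slope: d = 4, Demand slope: b = 5
Buyer's price increase = d * tax / (b + d)
= 4 * 3 / (5 + 4)
= 12 / 9 = 4/3

4/3


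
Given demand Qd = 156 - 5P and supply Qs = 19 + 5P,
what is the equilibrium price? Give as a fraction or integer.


At equilibrium, Qd = Qs.
156 - 5P = 19 + 5P
156 - 19 = 5P + 5P
137 = 10P
P* = 137/10 = 137/10

137/10


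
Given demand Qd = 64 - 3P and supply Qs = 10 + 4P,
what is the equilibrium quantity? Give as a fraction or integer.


First find equilibrium price:
64 - 3P = 10 + 4P
P* = 54/7 = 54/7
Then substitute into demand:
Q* = 64 - 3 * 54/7 = 286/7

286/7


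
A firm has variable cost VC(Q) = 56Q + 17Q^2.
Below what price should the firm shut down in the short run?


AVC(Q) = VC(Q)/Q = 56 + 17Q
AVC is increasing in Q, so minimum AVC is at Q -> 0+.
Min AVC = 56
The firm should shut down if P < 56.

56


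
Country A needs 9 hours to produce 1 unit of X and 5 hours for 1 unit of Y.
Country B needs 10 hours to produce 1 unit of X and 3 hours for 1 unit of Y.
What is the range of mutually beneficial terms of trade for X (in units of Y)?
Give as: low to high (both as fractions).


Opportunity cost of X for Country A = hours_X / hours_Y = 9/5 = 9/5 units of Y
Opportunity cost of X for Country B = hours_X / hours_Y = 10/3 = 10/3 units of Y
Terms of trade must be between the two opportunity costs.
Range: 9/5 to 10/3

9/5 to 10/3


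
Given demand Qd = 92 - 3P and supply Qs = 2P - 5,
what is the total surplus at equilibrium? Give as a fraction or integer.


Find equilibrium: 92 - 3P = 2P - 5
92 + 5 = 5P
P* = 97/5 = 97/5
Q* = 2*97/5 - 5 = 169/5
Inverse demand: P = 92/3 - Q/3, so P_max = 92/3
Inverse supply: P = 5/2 + Q/2, so P_min = 5/2
CS = (1/2) * 169/5 * (92/3 - 97/5) = 28561/150
PS = (1/2) * 169/5 * (97/5 - 5/2) = 28561/100
TS = CS + PS = 28561/150 + 28561/100 = 28561/60

28561/60


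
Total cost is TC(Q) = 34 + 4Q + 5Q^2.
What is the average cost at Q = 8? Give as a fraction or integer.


TC(8) = 34 + 4*8 + 5*8^2
TC(8) = 34 + 32 + 320 = 386
AC = TC/Q = 386/8 = 193/4

193/4


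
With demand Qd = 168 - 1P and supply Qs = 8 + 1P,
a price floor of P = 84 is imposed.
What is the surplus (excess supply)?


At P = 84:
Qd = 168 - 1*84 = 84
Qs = 8 + 1*84 = 92
Surplus = Qs - Qd = 92 - 84 = 8

8


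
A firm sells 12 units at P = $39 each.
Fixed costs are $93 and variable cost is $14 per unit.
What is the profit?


Total Revenue = P * Q = 39 * 12 = $468
Total Cost = FC + VC*Q = 93 + 14*12 = $261
Profit = TR - TC = 468 - 261 = $207

$207


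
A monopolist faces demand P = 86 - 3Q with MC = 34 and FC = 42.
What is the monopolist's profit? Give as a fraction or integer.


MR = MC: 86 - 6Q = 34
Q* = 26/3
P* = 86 - 3*26/3 = 60
Profit = (P* - MC)*Q* - FC
= (60 - 34)*26/3 - 42
= 26*26/3 - 42
= 676/3 - 42 = 550/3

550/3


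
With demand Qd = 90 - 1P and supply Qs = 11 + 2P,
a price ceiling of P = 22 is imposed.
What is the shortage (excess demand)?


At P = 22:
Qd = 90 - 1*22 = 68
Qs = 11 + 2*22 = 55
Shortage = Qd - Qs = 68 - 55 = 13

13


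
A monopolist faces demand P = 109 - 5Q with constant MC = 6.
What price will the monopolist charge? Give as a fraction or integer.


MR = 109 - 10Q
Set MR = MC: 109 - 10Q = 6
Q* = 103/10
Substitute into demand:
P* = 109 - 5*103/10 = 115/2

115/2


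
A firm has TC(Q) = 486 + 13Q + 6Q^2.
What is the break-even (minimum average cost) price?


AC(Q) = 486/Q + 13 + 6Q
To minimize: dAC/dQ = -486/Q^2 + 6 = 0
Q^2 = 486/6 = 81
Q* = 9
Min AC = 486/9 + 13 + 6*9
Min AC = 54 + 13 + 54 = 121

121


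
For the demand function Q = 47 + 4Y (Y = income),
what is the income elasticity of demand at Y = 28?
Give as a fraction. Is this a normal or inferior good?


dQ/dY = 4
At Y = 28: Q = 47 + 4*28 = 159
Ey = (dQ/dY)(Y/Q) = 4 * 28 / 159 = 112/159
Since Ey > 0, this is a normal good.

112/159 (normal good)


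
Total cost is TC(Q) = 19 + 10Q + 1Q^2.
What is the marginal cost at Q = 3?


MC = dTC/dQ = 10 + 2*1*Q
At Q = 3:
MC = 10 + 2*3
MC = 10 + 6 = 16

16


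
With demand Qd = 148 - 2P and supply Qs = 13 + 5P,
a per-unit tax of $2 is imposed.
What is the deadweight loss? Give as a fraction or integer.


Pre-tax equilibrium quantity: Q* = 766/7
Post-tax equilibrium quantity: Q_tax = 746/7
Reduction in quantity: Q* - Q_tax = 20/7
DWL = (1/2) * tax * (Q* - Q_tax)
DWL = (1/2) * 2 * 20/7 = 20/7

20/7


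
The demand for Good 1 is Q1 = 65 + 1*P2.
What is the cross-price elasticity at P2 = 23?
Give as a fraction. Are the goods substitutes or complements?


dQ1/dP2 = 1
At P2 = 23: Q1 = 65 + 1*23 = 88
Exy = (dQ1/dP2)(P2/Q1) = 1 * 23 / 88 = 23/88
Since Exy > 0, the goods are substitutes.

23/88 (substitutes)


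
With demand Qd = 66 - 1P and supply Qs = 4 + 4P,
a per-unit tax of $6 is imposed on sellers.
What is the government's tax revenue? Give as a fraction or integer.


With tax on sellers, new supply: Qs' = 4 + 4(P - 6)
= 4P - 20
New equilibrium quantity:
Q_new = 244/5
Tax revenue = tax * Q_new = 6 * 244/5 = 1464/5

1464/5


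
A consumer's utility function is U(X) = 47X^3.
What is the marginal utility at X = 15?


MU = dU/dX = 47*3*X^(3-1)
MU = 141*X^2
At X = 15:
MU = 141 * 15^2
MU = 141 * 225 = 31725

31725


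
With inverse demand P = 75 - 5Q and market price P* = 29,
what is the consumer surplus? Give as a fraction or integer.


Maximum willingness to pay (at Q=0): P_max = 75
Quantity demanded at P* = 29:
Q* = (75 - 29)/5 = 46/5
CS = (1/2) * Q* * (P_max - P*)
CS = (1/2) * 46/5 * (75 - 29)
CS = (1/2) * 46/5 * 46 = 1058/5

1058/5


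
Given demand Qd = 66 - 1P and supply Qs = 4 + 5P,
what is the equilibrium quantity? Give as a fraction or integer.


First find equilibrium price:
66 - 1P = 4 + 5P
P* = 62/6 = 31/3
Then substitute into demand:
Q* = 66 - 1 * 31/3 = 167/3

167/3


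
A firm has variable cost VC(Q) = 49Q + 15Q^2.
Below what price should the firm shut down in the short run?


AVC(Q) = VC(Q)/Q = 49 + 15Q
AVC is increasing in Q, so minimum AVC is at Q -> 0+.
Min AVC = 49
The firm should shut down if P < 49.

49


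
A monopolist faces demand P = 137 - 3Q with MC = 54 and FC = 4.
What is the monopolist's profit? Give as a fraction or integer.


MR = MC: 137 - 6Q = 54
Q* = 83/6
P* = 137 - 3*83/6 = 191/2
Profit = (P* - MC)*Q* - FC
= (191/2 - 54)*83/6 - 4
= 83/2*83/6 - 4
= 6889/12 - 4 = 6841/12

6841/12


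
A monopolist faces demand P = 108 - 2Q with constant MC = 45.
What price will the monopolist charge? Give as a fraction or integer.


MR = 108 - 4Q
Set MR = MC: 108 - 4Q = 45
Q* = 63/4
Substitute into demand:
P* = 108 - 2*63/4 = 153/2

153/2


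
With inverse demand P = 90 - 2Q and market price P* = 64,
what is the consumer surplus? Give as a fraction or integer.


Maximum willingness to pay (at Q=0): P_max = 90
Quantity demanded at P* = 64:
Q* = (90 - 64)/2 = 13
CS = (1/2) * Q* * (P_max - P*)
CS = (1/2) * 13 * (90 - 64)
CS = (1/2) * 13 * 26 = 169

169


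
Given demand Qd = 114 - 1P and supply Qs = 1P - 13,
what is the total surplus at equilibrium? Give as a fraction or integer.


Find equilibrium: 114 - 1P = 1P - 13
114 + 13 = 2P
P* = 127/2 = 127/2
Q* = 1*127/2 - 13 = 101/2
Inverse demand: P = 114 - Q/1, so P_max = 114
Inverse supply: P = 13 + Q/1, so P_min = 13
CS = (1/2) * 101/2 * (114 - 127/2) = 10201/8
PS = (1/2) * 101/2 * (127/2 - 13) = 10201/8
TS = CS + PS = 10201/8 + 10201/8 = 10201/4

10201/4


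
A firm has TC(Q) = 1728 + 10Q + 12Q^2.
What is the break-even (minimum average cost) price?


AC(Q) = 1728/Q + 10 + 12Q
To minimize: dAC/dQ = -1728/Q^2 + 12 = 0
Q^2 = 1728/12 = 144
Q* = 12
Min AC = 1728/12 + 10 + 12*12
Min AC = 144 + 10 + 144 = 298

298


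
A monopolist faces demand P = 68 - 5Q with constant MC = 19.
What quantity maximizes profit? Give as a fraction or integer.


TR = P*Q = (68 - 5Q)Q = 68Q - 5Q^2
MR = dTR/dQ = 68 - 10Q
Set MR = MC:
68 - 10Q = 19
49 = 10Q
Q* = 49/10 = 49/10

49/10


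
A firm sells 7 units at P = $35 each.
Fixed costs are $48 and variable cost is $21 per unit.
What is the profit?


Total Revenue = P * Q = 35 * 7 = $245
Total Cost = FC + VC*Q = 48 + 21*7 = $195
Profit = TR - TC = 245 - 195 = $50

$50


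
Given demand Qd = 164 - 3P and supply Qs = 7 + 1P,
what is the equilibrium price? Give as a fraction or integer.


At equilibrium, Qd = Qs.
164 - 3P = 7 + 1P
164 - 7 = 3P + 1P
157 = 4P
P* = 157/4 = 157/4

157/4


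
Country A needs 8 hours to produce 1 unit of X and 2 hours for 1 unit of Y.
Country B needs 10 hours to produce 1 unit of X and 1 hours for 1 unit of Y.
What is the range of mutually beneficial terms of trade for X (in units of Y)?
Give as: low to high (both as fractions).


Opportunity cost of X for Country A = hours_X / hours_Y = 8/2 = 4 units of Y
Opportunity cost of X for Country B = hours_X / hours_Y = 10/1 = 10 units of Y
Terms of trade must be between the two opportunity costs.
Range: 4 to 10

4 to 10


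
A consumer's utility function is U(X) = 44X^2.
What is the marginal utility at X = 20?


MU = dU/dX = 44*2*X^(2-1)
MU = 88*X^1
At X = 20:
MU = 88 * 20^1
MU = 88 * 20 = 1760

1760


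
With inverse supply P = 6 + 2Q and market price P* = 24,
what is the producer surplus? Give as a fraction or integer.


Minimum supply price (at Q=0): P_min = 6
Quantity supplied at P* = 24:
Q* = (24 - 6)/2 = 9
PS = (1/2) * Q* * (P* - P_min)
PS = (1/2) * 9 * (24 - 6)
PS = (1/2) * 9 * 18 = 81

81


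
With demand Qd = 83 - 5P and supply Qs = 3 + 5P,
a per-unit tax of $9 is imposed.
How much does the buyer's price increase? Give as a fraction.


With a per-unit tax, the buyer's price increase depends on relative slopes.
Supply slope: d = 5, Demand slope: b = 5
Buyer's price increase = d * tax / (b + d)
= 5 * 9 / (5 + 5)
= 45 / 10 = 9/2

9/2


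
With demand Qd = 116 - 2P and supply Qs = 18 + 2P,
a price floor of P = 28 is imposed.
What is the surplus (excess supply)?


At P = 28:
Qd = 116 - 2*28 = 60
Qs = 18 + 2*28 = 74
Surplus = Qs - Qd = 74 - 60 = 14

14


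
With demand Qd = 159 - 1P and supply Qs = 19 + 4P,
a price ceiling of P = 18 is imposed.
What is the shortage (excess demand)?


At P = 18:
Qd = 159 - 1*18 = 141
Qs = 19 + 4*18 = 91
Shortage = Qd - Qs = 141 - 91 = 50

50


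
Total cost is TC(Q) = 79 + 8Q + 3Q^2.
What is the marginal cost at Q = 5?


MC = dTC/dQ = 8 + 2*3*Q
At Q = 5:
MC = 8 + 6*5
MC = 8 + 30 = 38

38


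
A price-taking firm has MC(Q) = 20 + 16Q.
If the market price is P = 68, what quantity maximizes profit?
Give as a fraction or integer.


In perfect competition, profit is maximized where P = MC.
68 = 20 + 16Q
48 = 16Q
Q* = 48/16 = 3

3


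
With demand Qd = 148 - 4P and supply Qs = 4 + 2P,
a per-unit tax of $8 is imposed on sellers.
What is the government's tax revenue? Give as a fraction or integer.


With tax on sellers, new supply: Qs' = 4 + 2(P - 8)
= 2P - 12
New equilibrium quantity:
Q_new = 124/3
Tax revenue = tax * Q_new = 8 * 124/3 = 992/3

992/3


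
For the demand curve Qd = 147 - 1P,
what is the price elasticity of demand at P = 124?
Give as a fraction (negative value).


dQ/dP = -1
At P = 124: Q = 147 - 1*124 = 23
E = (dQ/dP)(P/Q) = (-1)(124/23) = -124/23

-124/23


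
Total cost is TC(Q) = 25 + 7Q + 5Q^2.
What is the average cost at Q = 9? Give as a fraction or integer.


TC(9) = 25 + 7*9 + 5*9^2
TC(9) = 25 + 63 + 405 = 493
AC = TC/Q = 493/9 = 493/9

493/9


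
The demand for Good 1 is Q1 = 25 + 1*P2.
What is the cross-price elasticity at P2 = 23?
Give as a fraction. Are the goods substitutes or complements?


dQ1/dP2 = 1
At P2 = 23: Q1 = 25 + 1*23 = 48
Exy = (dQ1/dP2)(P2/Q1) = 1 * 23 / 48 = 23/48
Since Exy > 0, the goods are substitutes.

23/48 (substitutes)


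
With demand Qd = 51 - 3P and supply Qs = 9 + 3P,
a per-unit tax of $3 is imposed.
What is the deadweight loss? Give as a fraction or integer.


Pre-tax equilibrium quantity: Q* = 30
Post-tax equilibrium quantity: Q_tax = 51/2
Reduction in quantity: Q* - Q_tax = 9/2
DWL = (1/2) * tax * (Q* - Q_tax)
DWL = (1/2) * 3 * 9/2 = 27/4

27/4


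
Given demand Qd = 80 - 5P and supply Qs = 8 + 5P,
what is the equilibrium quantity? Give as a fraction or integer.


First find equilibrium price:
80 - 5P = 8 + 5P
P* = 72/10 = 36/5
Then substitute into demand:
Q* = 80 - 5 * 36/5 = 44

44


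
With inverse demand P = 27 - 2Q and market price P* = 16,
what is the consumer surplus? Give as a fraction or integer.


Maximum willingness to pay (at Q=0): P_max = 27
Quantity demanded at P* = 16:
Q* = (27 - 16)/2 = 11/2
CS = (1/2) * Q* * (P_max - P*)
CS = (1/2) * 11/2 * (27 - 16)
CS = (1/2) * 11/2 * 11 = 121/4

121/4


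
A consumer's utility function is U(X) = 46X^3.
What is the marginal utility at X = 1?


MU = dU/dX = 46*3*X^(3-1)
MU = 138*X^2
At X = 1:
MU = 138 * 1^2
MU = 138 * 1 = 138

138


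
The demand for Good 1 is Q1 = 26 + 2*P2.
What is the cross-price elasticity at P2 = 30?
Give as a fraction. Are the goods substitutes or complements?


dQ1/dP2 = 2
At P2 = 30: Q1 = 26 + 2*30 = 86
Exy = (dQ1/dP2)(P2/Q1) = 2 * 30 / 86 = 30/43
Since Exy > 0, the goods are substitutes.

30/43 (substitutes)


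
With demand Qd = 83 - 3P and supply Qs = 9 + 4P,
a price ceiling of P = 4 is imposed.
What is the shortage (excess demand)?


At P = 4:
Qd = 83 - 3*4 = 71
Qs = 9 + 4*4 = 25
Shortage = Qd - Qs = 71 - 25 = 46

46


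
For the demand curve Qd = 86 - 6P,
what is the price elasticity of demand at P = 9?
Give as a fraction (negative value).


dQ/dP = -6
At P = 9: Q = 86 - 6*9 = 32
E = (dQ/dP)(P/Q) = (-6)(9/32) = -27/16

-27/16


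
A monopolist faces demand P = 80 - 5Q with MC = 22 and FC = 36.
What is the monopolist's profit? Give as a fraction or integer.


MR = MC: 80 - 10Q = 22
Q* = 29/5
P* = 80 - 5*29/5 = 51
Profit = (P* - MC)*Q* - FC
= (51 - 22)*29/5 - 36
= 29*29/5 - 36
= 841/5 - 36 = 661/5

661/5


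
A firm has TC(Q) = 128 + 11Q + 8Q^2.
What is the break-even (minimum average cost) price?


AC(Q) = 128/Q + 11 + 8Q
To minimize: dAC/dQ = -128/Q^2 + 8 = 0
Q^2 = 128/8 = 16
Q* = 4
Min AC = 128/4 + 11 + 8*4
Min AC = 32 + 11 + 32 = 75

75


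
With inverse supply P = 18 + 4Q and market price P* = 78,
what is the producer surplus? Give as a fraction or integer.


Minimum supply price (at Q=0): P_min = 18
Quantity supplied at P* = 78:
Q* = (78 - 18)/4 = 15
PS = (1/2) * Q* * (P* - P_min)
PS = (1/2) * 15 * (78 - 18)
PS = (1/2) * 15 * 60 = 450

450


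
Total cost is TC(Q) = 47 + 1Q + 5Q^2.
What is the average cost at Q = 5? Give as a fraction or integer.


TC(5) = 47 + 1*5 + 5*5^2
TC(5) = 47 + 5 + 125 = 177
AC = TC/Q = 177/5 = 177/5

177/5


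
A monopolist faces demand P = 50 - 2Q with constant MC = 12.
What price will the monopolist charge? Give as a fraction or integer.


MR = 50 - 4Q
Set MR = MC: 50 - 4Q = 12
Q* = 19/2
Substitute into demand:
P* = 50 - 2*19/2 = 31

31


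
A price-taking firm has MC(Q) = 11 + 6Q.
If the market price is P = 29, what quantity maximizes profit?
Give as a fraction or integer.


In perfect competition, profit is maximized where P = MC.
29 = 11 + 6Q
18 = 6Q
Q* = 18/6 = 3

3


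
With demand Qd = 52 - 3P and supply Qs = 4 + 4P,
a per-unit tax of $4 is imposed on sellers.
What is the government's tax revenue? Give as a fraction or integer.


With tax on sellers, new supply: Qs' = 4 + 4(P - 4)
= 4P - 12
New equilibrium quantity:
Q_new = 172/7
Tax revenue = tax * Q_new = 4 * 172/7 = 688/7

688/7


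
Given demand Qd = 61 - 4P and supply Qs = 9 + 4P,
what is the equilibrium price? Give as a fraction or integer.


At equilibrium, Qd = Qs.
61 - 4P = 9 + 4P
61 - 9 = 4P + 4P
52 = 8P
P* = 52/8 = 13/2

13/2


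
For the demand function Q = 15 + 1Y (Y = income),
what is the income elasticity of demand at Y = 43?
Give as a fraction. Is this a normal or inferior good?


dQ/dY = 1
At Y = 43: Q = 15 + 1*43 = 58
Ey = (dQ/dY)(Y/Q) = 1 * 43 / 58 = 43/58
Since Ey > 0, this is a normal good.

43/58 (normal good)


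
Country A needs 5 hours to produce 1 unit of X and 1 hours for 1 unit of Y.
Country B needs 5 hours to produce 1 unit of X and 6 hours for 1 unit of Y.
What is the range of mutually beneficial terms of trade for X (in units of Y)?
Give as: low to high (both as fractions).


Opportunity cost of X for Country A = hours_X / hours_Y = 5/1 = 5 units of Y
Opportunity cost of X for Country B = hours_X / hours_Y = 5/6 = 5/6 units of Y
Terms of trade must be between the two opportunity costs.
Range: 5/6 to 5

5/6 to 5


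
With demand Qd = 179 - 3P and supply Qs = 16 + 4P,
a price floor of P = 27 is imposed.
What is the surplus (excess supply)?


At P = 27:
Qd = 179 - 3*27 = 98
Qs = 16 + 4*27 = 124
Surplus = Qs - Qd = 124 - 98 = 26

26


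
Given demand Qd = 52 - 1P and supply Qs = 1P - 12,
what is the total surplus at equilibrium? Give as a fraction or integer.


Find equilibrium: 52 - 1P = 1P - 12
52 + 12 = 2P
P* = 64/2 = 32
Q* = 1*32 - 12 = 20
Inverse demand: P = 52 - Q/1, so P_max = 52
Inverse supply: P = 12 + Q/1, so P_min = 12
CS = (1/2) * 20 * (52 - 32) = 200
PS = (1/2) * 20 * (32 - 12) = 200
TS = CS + PS = 200 + 200 = 400

400


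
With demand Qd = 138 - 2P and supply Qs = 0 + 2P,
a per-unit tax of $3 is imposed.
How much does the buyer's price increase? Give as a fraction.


With a per-unit tax, the buyer's price increase depends on relative slopes.
Supply slope: d = 2, Demand slope: b = 2
Buyer's price increase = d * tax / (b + d)
= 2 * 3 / (2 + 2)
= 6 / 4 = 3/2

3/2


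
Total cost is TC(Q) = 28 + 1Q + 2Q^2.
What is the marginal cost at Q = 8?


MC = dTC/dQ = 1 + 2*2*Q
At Q = 8:
MC = 1 + 4*8
MC = 1 + 32 = 33

33


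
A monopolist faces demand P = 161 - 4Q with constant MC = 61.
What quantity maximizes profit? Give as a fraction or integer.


TR = P*Q = (161 - 4Q)Q = 161Q - 4Q^2
MR = dTR/dQ = 161 - 8Q
Set MR = MC:
161 - 8Q = 61
100 = 8Q
Q* = 100/8 = 25/2

25/2


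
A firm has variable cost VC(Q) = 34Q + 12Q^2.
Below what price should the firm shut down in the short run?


AVC(Q) = VC(Q)/Q = 34 + 12Q
AVC is increasing in Q, so minimum AVC is at Q -> 0+.
Min AVC = 34
The firm should shut down if P < 34.

34


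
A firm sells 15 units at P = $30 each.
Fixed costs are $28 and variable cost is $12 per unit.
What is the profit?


Total Revenue = P * Q = 30 * 15 = $450
Total Cost = FC + VC*Q = 28 + 12*15 = $208
Profit = TR - TC = 450 - 208 = $242

$242


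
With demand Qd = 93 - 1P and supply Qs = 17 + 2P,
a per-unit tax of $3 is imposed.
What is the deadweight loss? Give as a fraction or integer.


Pre-tax equilibrium quantity: Q* = 203/3
Post-tax equilibrium quantity: Q_tax = 197/3
Reduction in quantity: Q* - Q_tax = 2
DWL = (1/2) * tax * (Q* - Q_tax)
DWL = (1/2) * 3 * 2 = 3

3


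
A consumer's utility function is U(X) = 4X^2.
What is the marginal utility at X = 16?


MU = dU/dX = 4*2*X^(2-1)
MU = 8*X^1
At X = 16:
MU = 8 * 16^1
MU = 8 * 16 = 128

128


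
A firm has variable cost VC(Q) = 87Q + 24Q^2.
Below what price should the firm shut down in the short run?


AVC(Q) = VC(Q)/Q = 87 + 24Q
AVC is increasing in Q, so minimum AVC is at Q -> 0+.
Min AVC = 87
The firm should shut down if P < 87.

87


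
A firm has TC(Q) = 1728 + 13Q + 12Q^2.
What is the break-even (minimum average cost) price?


AC(Q) = 1728/Q + 13 + 12Q
To minimize: dAC/dQ = -1728/Q^2 + 12 = 0
Q^2 = 1728/12 = 144
Q* = 12
Min AC = 1728/12 + 13 + 12*12
Min AC = 144 + 13 + 144 = 301

301


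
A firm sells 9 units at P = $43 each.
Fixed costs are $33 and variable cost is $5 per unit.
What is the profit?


Total Revenue = P * Q = 43 * 9 = $387
Total Cost = FC + VC*Q = 33 + 5*9 = $78
Profit = TR - TC = 387 - 78 = $309

$309


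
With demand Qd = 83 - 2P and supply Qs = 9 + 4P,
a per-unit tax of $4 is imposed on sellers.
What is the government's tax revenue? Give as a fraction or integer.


With tax on sellers, new supply: Qs' = 9 + 4(P - 4)
= 4P - 7
New equilibrium quantity:
Q_new = 53
Tax revenue = tax * Q_new = 4 * 53 = 212

212


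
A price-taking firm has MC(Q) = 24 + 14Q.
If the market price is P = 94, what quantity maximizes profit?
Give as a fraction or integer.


In perfect competition, profit is maximized where P = MC.
94 = 24 + 14Q
70 = 14Q
Q* = 70/14 = 5

5


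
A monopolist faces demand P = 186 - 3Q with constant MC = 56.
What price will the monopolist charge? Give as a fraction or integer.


MR = 186 - 6Q
Set MR = MC: 186 - 6Q = 56
Q* = 65/3
Substitute into demand:
P* = 186 - 3*65/3 = 121

121


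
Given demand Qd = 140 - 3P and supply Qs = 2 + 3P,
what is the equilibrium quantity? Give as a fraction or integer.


First find equilibrium price:
140 - 3P = 2 + 3P
P* = 138/6 = 23
Then substitute into demand:
Q* = 140 - 3 * 23 = 71

71


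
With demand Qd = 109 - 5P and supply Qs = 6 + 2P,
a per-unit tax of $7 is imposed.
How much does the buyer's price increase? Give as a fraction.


With a per-unit tax, the buyer's price increase depends on relative slopes.
Supply slope: d = 2, Demand slope: b = 5
Buyer's price increase = d * tax / (b + d)
= 2 * 7 / (5 + 2)
= 14 / 7 = 2

2


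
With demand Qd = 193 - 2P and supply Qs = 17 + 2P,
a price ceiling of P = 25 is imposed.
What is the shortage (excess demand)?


At P = 25:
Qd = 193 - 2*25 = 143
Qs = 17 + 2*25 = 67
Shortage = Qd - Qs = 143 - 67 = 76

76


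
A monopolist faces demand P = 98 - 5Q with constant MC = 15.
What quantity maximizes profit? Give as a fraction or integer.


TR = P*Q = (98 - 5Q)Q = 98Q - 5Q^2
MR = dTR/dQ = 98 - 10Q
Set MR = MC:
98 - 10Q = 15
83 = 10Q
Q* = 83/10 = 83/10

83/10


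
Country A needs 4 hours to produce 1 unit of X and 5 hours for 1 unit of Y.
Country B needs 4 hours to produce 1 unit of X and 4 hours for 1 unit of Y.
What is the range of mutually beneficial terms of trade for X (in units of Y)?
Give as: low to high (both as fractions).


Opportunity cost of X for Country A = hours_X / hours_Y = 4/5 = 4/5 units of Y
Opportunity cost of X for Country B = hours_X / hours_Y = 4/4 = 1 units of Y
Terms of trade must be between the two opportunity costs.
Range: 4/5 to 1

4/5 to 1


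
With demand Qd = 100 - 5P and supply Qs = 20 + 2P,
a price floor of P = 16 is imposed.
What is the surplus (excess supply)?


At P = 16:
Qd = 100 - 5*16 = 20
Qs = 20 + 2*16 = 52
Surplus = Qs - Qd = 52 - 20 = 32

32


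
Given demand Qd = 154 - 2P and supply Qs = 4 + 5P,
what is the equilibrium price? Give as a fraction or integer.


At equilibrium, Qd = Qs.
154 - 2P = 4 + 5P
154 - 4 = 2P + 5P
150 = 7P
P* = 150/7 = 150/7

150/7


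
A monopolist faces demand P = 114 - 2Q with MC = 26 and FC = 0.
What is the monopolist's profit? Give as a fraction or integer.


MR = MC: 114 - 4Q = 26
Q* = 22
P* = 114 - 2*22 = 70
Profit = (P* - MC)*Q* - FC
= (70 - 26)*22 - 0
= 44*22 - 0
= 968 - 0 = 968

968


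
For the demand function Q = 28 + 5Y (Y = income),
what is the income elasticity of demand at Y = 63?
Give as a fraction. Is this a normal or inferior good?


dQ/dY = 5
At Y = 63: Q = 28 + 5*63 = 343
Ey = (dQ/dY)(Y/Q) = 5 * 63 / 343 = 45/49
Since Ey > 0, this is a normal good.

45/49 (normal good)


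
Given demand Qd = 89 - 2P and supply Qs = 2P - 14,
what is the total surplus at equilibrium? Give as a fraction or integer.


Find equilibrium: 89 - 2P = 2P - 14
89 + 14 = 4P
P* = 103/4 = 103/4
Q* = 2*103/4 - 14 = 75/2
Inverse demand: P = 89/2 - Q/2, so P_max = 89/2
Inverse supply: P = 7 + Q/2, so P_min = 7
CS = (1/2) * 75/2 * (89/2 - 103/4) = 5625/16
PS = (1/2) * 75/2 * (103/4 - 7) = 5625/16
TS = CS + PS = 5625/16 + 5625/16 = 5625/8

5625/8


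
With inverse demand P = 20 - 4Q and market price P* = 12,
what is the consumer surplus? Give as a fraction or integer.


Maximum willingness to pay (at Q=0): P_max = 20
Quantity demanded at P* = 12:
Q* = (20 - 12)/4 = 2
CS = (1/2) * Q* * (P_max - P*)
CS = (1/2) * 2 * (20 - 12)
CS = (1/2) * 2 * 8 = 8

8


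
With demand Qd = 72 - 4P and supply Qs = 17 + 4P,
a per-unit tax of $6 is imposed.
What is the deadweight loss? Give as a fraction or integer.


Pre-tax equilibrium quantity: Q* = 89/2
Post-tax equilibrium quantity: Q_tax = 65/2
Reduction in quantity: Q* - Q_tax = 12
DWL = (1/2) * tax * (Q* - Q_tax)
DWL = (1/2) * 6 * 12 = 36

36


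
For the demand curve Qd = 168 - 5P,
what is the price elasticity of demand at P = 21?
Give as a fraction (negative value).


dQ/dP = -5
At P = 21: Q = 168 - 5*21 = 63
E = (dQ/dP)(P/Q) = (-5)(21/63) = -5/3

-5/3


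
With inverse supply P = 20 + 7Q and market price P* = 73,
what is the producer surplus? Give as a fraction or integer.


Minimum supply price (at Q=0): P_min = 20
Quantity supplied at P* = 73:
Q* = (73 - 20)/7 = 53/7
PS = (1/2) * Q* * (P* - P_min)
PS = (1/2) * 53/7 * (73 - 20)
PS = (1/2) * 53/7 * 53 = 2809/14

2809/14


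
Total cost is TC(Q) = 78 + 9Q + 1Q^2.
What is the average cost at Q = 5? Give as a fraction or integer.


TC(5) = 78 + 9*5 + 1*5^2
TC(5) = 78 + 45 + 25 = 148
AC = TC/Q = 148/5 = 148/5

148/5


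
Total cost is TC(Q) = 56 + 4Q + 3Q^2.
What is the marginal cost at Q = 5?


MC = dTC/dQ = 4 + 2*3*Q
At Q = 5:
MC = 4 + 6*5
MC = 4 + 30 = 34

34


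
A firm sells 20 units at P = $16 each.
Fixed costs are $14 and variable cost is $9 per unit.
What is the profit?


Total Revenue = P * Q = 16 * 20 = $320
Total Cost = FC + VC*Q = 14 + 9*20 = $194
Profit = TR - TC = 320 - 194 = $126

$126


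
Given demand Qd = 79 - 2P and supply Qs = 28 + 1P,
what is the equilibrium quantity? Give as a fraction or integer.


First find equilibrium price:
79 - 2P = 28 + 1P
P* = 51/3 = 17
Then substitute into demand:
Q* = 79 - 2 * 17 = 45

45


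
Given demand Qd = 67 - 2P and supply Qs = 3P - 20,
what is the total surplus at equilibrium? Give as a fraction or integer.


Find equilibrium: 67 - 2P = 3P - 20
67 + 20 = 5P
P* = 87/5 = 87/5
Q* = 3*87/5 - 20 = 161/5
Inverse demand: P = 67/2 - Q/2, so P_max = 67/2
Inverse supply: P = 20/3 + Q/3, so P_min = 20/3
CS = (1/2) * 161/5 * (67/2 - 87/5) = 25921/100
PS = (1/2) * 161/5 * (87/5 - 20/3) = 25921/150
TS = CS + PS = 25921/100 + 25921/150 = 25921/60

25921/60


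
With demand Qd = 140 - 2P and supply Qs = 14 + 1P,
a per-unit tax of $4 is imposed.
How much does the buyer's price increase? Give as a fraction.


With a per-unit tax, the buyer's price increase depends on relative slopes.
Supply slope: d = 1, Demand slope: b = 2
Buyer's price increase = d * tax / (b + d)
= 1 * 4 / (2 + 1)
= 4 / 3 = 4/3

4/3


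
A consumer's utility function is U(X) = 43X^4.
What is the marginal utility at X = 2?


MU = dU/dX = 43*4*X^(4-1)
MU = 172*X^3
At X = 2:
MU = 172 * 2^3
MU = 172 * 8 = 1376

1376


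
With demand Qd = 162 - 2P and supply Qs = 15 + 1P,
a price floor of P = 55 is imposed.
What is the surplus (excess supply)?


At P = 55:
Qd = 162 - 2*55 = 52
Qs = 15 + 1*55 = 70
Surplus = Qs - Qd = 70 - 52 = 18

18


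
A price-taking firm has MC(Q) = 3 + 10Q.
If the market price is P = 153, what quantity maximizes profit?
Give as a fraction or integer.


In perfect competition, profit is maximized where P = MC.
153 = 3 + 10Q
150 = 10Q
Q* = 150/10 = 15

15


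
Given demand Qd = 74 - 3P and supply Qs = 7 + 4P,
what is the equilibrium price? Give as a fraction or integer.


At equilibrium, Qd = Qs.
74 - 3P = 7 + 4P
74 - 7 = 3P + 4P
67 = 7P
P* = 67/7 = 67/7

67/7


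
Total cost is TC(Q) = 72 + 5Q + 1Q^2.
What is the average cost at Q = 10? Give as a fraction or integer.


TC(10) = 72 + 5*10 + 1*10^2
TC(10) = 72 + 50 + 100 = 222
AC = TC/Q = 222/10 = 111/5

111/5


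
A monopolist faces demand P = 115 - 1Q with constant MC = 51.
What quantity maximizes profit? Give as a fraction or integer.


TR = P*Q = (115 - 1Q)Q = 115Q - 1Q^2
MR = dTR/dQ = 115 - 2Q
Set MR = MC:
115 - 2Q = 51
64 = 2Q
Q* = 64/2 = 32

32


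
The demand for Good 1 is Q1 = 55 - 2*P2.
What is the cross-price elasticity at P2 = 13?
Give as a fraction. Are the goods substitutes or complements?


dQ1/dP2 = -2
At P2 = 13: Q1 = 55 - 2*13 = 29
Exy = (dQ1/dP2)(P2/Q1) = -2 * 13 / 29 = -26/29
Since Exy < 0, the goods are complements.

-26/29 (complements)


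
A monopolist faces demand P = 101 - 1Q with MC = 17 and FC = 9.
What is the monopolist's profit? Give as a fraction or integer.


MR = MC: 101 - 2Q = 17
Q* = 42
P* = 101 - 1*42 = 59
Profit = (P* - MC)*Q* - FC
= (59 - 17)*42 - 9
= 42*42 - 9
= 1764 - 9 = 1755

1755


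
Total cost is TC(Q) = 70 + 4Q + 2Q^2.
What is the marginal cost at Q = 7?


MC = dTC/dQ = 4 + 2*2*Q
At Q = 7:
MC = 4 + 4*7
MC = 4 + 28 = 32

32


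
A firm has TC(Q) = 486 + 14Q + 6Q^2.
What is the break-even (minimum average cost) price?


AC(Q) = 486/Q + 14 + 6Q
To minimize: dAC/dQ = -486/Q^2 + 6 = 0
Q^2 = 486/6 = 81
Q* = 9
Min AC = 486/9 + 14 + 6*9
Min AC = 54 + 14 + 54 = 122

122


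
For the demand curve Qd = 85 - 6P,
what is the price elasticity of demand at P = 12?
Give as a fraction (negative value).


dQ/dP = -6
At P = 12: Q = 85 - 6*12 = 13
E = (dQ/dP)(P/Q) = (-6)(12/13) = -72/13

-72/13


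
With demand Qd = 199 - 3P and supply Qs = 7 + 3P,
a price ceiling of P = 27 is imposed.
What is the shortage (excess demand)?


At P = 27:
Qd = 199 - 3*27 = 118
Qs = 7 + 3*27 = 88
Shortage = Qd - Qs = 118 - 88 = 30

30


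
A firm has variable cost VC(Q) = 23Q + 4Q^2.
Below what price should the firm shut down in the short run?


AVC(Q) = VC(Q)/Q = 23 + 4Q
AVC is increasing in Q, so minimum AVC is at Q -> 0+.
Min AVC = 23
The firm should shut down if P < 23.

23


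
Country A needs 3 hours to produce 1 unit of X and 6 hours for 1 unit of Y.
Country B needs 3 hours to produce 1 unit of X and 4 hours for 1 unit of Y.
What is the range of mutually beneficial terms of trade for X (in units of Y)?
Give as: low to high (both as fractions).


Opportunity cost of X for Country A = hours_X / hours_Y = 3/6 = 1/2 units of Y
Opportunity cost of X for Country B = hours_X / hours_Y = 3/4 = 3/4 units of Y
Terms of trade must be between the two opportunity costs.
Range: 1/2 to 3/4

1/2 to 3/4


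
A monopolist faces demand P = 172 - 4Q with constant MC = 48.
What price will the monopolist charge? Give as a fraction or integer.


MR = 172 - 8Q
Set MR = MC: 172 - 8Q = 48
Q* = 31/2
Substitute into demand:
P* = 172 - 4*31/2 = 110

110


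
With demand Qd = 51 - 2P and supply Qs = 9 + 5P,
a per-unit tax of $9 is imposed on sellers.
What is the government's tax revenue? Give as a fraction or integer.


With tax on sellers, new supply: Qs' = 9 + 5(P - 9)
= 5P - 36
New equilibrium quantity:
Q_new = 183/7
Tax revenue = tax * Q_new = 9 * 183/7 = 1647/7

1647/7


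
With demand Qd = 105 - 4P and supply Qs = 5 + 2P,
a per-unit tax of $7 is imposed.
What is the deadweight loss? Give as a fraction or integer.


Pre-tax equilibrium quantity: Q* = 115/3
Post-tax equilibrium quantity: Q_tax = 29
Reduction in quantity: Q* - Q_tax = 28/3
DWL = (1/2) * tax * (Q* - Q_tax)
DWL = (1/2) * 7 * 28/3 = 98/3

98/3


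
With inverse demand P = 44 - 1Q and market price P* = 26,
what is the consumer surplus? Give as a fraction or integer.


Maximum willingness to pay (at Q=0): P_max = 44
Quantity demanded at P* = 26:
Q* = (44 - 26)/1 = 18
CS = (1/2) * Q* * (P_max - P*)
CS = (1/2) * 18 * (44 - 26)
CS = (1/2) * 18 * 18 = 162

162


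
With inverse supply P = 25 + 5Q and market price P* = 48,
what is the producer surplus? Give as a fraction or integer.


Minimum supply price (at Q=0): P_min = 25
Quantity supplied at P* = 48:
Q* = (48 - 25)/5 = 23/5
PS = (1/2) * Q* * (P* - P_min)
PS = (1/2) * 23/5 * (48 - 25)
PS = (1/2) * 23/5 * 23 = 529/10

529/10


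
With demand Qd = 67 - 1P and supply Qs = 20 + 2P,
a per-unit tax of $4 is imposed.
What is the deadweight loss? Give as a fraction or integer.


Pre-tax equilibrium quantity: Q* = 154/3
Post-tax equilibrium quantity: Q_tax = 146/3
Reduction in quantity: Q* - Q_tax = 8/3
DWL = (1/2) * tax * (Q* - Q_tax)
DWL = (1/2) * 4 * 8/3 = 16/3

16/3


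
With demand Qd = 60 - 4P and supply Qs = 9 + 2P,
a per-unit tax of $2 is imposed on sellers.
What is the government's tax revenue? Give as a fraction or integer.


With tax on sellers, new supply: Qs' = 9 + 2(P - 2)
= 5 + 2P
New equilibrium quantity:
Q_new = 70/3
Tax revenue = tax * Q_new = 2 * 70/3 = 140/3

140/3
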